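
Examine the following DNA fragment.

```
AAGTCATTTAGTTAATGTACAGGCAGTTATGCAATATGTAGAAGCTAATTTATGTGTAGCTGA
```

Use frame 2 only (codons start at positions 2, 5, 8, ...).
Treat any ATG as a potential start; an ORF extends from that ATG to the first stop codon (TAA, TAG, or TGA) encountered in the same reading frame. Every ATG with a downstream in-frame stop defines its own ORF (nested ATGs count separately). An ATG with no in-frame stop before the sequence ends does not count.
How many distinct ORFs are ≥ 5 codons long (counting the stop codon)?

Frame 2: AGT CAT TTA GTT AAT GTA CAG GCA GTT ATG CAA TAT GTA GAA GCT AAT TTA TGT GTA GCT — no ATG→stop ORF.
No ORF reaches 5 codons. Count = 0.

0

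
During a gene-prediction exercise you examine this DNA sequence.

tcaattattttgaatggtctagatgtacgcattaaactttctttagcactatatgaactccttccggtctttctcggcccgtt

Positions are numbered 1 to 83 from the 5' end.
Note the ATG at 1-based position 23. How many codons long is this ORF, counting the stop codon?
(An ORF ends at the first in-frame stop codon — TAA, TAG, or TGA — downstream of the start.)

8

Codons from position 23: ATG (23–25), TAC (26–28), GCA (29–31), TTA (32–34), AAC (35–37), TTT (38–40), CTT (41–43), TAG (44–46).
TAG is the first in-frame stop; that's 8 codons including the stop.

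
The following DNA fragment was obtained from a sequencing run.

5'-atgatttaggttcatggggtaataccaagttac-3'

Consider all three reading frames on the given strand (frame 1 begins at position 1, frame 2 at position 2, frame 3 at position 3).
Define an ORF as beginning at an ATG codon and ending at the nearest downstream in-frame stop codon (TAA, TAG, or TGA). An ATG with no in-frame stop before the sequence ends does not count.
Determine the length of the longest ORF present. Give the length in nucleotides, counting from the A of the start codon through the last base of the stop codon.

Frame 1: ATG ATT TAG GTT CAT GGG GTA ATA CCA AGT TAC — ATG at 1, stop TAG at 7 → 9 nt.
Frame 2: TGA TTT AGG TTC ATG GGG TAA TAC CAA GTT — ATG at 14, stop TAA at 20 → 9 nt.
Frame 3: GAT TTA GGT TCA TGG GGT AAT ACC AAG TTA — no ATG→stop ORF.
Longest: frame 1, positions 1–9, 9 nt = 3 codons = 2 aa. → 9 nucleotides.

9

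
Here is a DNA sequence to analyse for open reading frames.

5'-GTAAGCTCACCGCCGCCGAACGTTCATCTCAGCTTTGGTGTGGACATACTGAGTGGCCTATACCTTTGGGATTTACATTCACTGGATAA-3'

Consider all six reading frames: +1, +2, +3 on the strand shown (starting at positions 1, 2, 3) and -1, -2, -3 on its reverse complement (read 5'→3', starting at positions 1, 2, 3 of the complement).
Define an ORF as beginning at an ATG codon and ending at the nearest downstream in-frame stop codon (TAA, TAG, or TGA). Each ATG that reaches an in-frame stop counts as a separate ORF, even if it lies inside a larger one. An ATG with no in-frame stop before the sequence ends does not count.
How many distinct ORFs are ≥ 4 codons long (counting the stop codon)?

2

Reverse complement (5'→3'): TTATCCAGTGAATGTAAATCCCAAAGGTATAGGCCACTCAGTATGTCCACACCAAAGCTGAGATGAACGTTCGGCGGCGGTGAGCTTAC
Frame +1: GTA AGC TCA CCG CCG CCG AAC GTT CAT CTC AGC TTT GGT GTG GAC ATA CTG AGT GGC CTA TAC CTT TGG GAT TTA CAT TCA CTG GAT — no ATG→stop ORF.
Frame +2: TAA GCT CAC CGC CGC CGA ACG TTC ATC TCA GCT TTG GTG TGG ACA TAC TGA GTG GCC TAT ACC TTT GGG ATT TAC ATT CAC TGG ATA — no ATG→stop ORF.
Frame +3: AAG CTC ACC GCC GCC GAA CGT TCA TCT CAG CTT TGG TGT GGA CAT ACT GAG TGG CCT ATA CCT TTG GGA TTT ACA TTC ACT GGA TAA — no ATG→stop ORF.
Frame -1: TTA TCC AGT GAA TGT AAA TCC CAA AGG TAT AGG CCA CTC AGT ATG TCC ACA CCA AAG CTG AGA TGA ACG TTC GGC GGC GGT GAG CTT — ATG at 43, stop TGA at 64 → 24 nt.
Frame -2: TAT CCA GTG AAT GTA AAT CCC AAA GGT ATA GGC CAC TCA GTA TGT CCA CAC CAA AGC TGA GAT GAA CGT TCG GCG GCG GTG AGC TTA — no ATG→stop ORF.
Frame -3: ATC CAG TGA ATG TAA ATC CCA AAG GTA TAG GCC ACT CAG TAT GTC CAC ACC AAA GCT GAG ATG AAC GTT CGG CGG CGG TGA GCT TAC — ATG at 12, stop TAA at 15 → 6 nt; ATG at 63, stop TGA at 81 → 21 nt.
ORFs ≥ 4 codons: frame -1 43–66 (8 codons), frame -3 63–83 (7 codons). Count = 2.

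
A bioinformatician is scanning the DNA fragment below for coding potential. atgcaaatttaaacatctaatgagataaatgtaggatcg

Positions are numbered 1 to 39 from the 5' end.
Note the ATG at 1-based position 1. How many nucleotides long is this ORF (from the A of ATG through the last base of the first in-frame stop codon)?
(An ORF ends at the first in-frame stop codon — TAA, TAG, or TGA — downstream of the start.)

12

Codons from position 1: ATG (1–3), CAA (4–6), ATT (7–9), TAA (10–12).
TAA is the first in-frame stop; ORF spans 1–12, 12 nucleotides.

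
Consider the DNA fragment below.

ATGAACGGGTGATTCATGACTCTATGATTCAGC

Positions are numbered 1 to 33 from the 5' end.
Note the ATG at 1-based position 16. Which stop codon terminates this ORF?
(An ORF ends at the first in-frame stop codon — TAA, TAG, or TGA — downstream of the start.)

TGA

Codons from position 16: ATG (16–18), ACT (19–21), CTA (22–24), TGA (25–27).
The first in-frame stop codon is TGA.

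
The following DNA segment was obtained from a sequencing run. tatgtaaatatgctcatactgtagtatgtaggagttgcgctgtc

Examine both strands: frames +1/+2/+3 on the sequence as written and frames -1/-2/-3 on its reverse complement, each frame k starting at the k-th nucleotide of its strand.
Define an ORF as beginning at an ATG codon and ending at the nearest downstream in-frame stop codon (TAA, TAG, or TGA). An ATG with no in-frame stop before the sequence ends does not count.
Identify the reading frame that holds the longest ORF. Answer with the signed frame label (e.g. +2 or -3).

Reverse complement (5'→3'): GACAGCGCAACTCCTACATACTACAGTATGAGCATATTTACATA
Frame +1: TAT GTA AAT ATG CTC ATA CTG TAG TAT GTA GGA GTT GCG CTG — ATG at 10, stop TAG at 22 → 15 nt.
Frame +2: ATG TAA ATA TGC TCA TAC TGT AGT ATG TAG GAG TTG CGC TGT — ATG at 2, stop TAA at 5 → 6 nt; ATG at 26, stop TAG at 29 → 6 nt.
Frame +3: TGT AAA TAT GCT CAT ACT GTA GTA TGT AGG AGT TGC GCT GTC — no ATG→stop ORF.
Frame -1: GAC AGC GCA ACT CCT ACA TAC TAC AGT ATG AGC ATA TTT ACA — no ATG→stop ORF.
Frame -2: ACA GCG CAA CTC CTA CAT ACT ACA GTA TGA GCA TAT TTA CAT — no ATG→stop ORF.
Frame -3: CAG CGC AAC TCC TAC ATA CTA CAG TAT GAG CAT ATT TAC ATA — no ATG→stop ORF.
Longest ORF is 15 nt in frame +1 (positions 10–24).

+1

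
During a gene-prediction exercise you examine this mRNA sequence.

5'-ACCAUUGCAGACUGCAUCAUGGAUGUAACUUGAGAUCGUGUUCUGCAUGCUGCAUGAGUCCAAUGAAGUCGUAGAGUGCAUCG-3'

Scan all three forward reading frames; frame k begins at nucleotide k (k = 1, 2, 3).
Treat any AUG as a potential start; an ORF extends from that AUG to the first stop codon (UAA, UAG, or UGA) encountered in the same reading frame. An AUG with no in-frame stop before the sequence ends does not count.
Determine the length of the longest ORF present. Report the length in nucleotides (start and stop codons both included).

21

Frame 1: ACC AUU GCA GAC UGC AUC AUG GAU GUA ACU UGA GAU CGU GUU CUG CAU GCU GCA UGA GUC CAA UGA AGU CGU AGA GUG CAU — AUG at 19, stop UGA at 31 → 15 nt.
Frame 2: CCA UUG CAG ACU GCA UCA UGG AUG UAA CUU GAG AUC GUG UUC UGC AUG CUG CAU GAG UCC AAU GAA GUC GUA GAG UGC AUC — AUG at 23, stop UAA at 26 → 6 nt.
Frame 3: CAU UGC AGA CUG CAU CAU GGA UGU AAC UUG AGA UCG UGU UCU GCA UGC UGC AUG AGU CCA AUG AAG UCG UAG AGU GCA UCG — AUG at 54, stop UAG at 72 → 21 nt; AUG at 63, stop UAG at 72 → 12 nt.
Longest: frame 3, positions 54–74, 21 nt = 7 codons = 6 aa. → 21 nucleotides.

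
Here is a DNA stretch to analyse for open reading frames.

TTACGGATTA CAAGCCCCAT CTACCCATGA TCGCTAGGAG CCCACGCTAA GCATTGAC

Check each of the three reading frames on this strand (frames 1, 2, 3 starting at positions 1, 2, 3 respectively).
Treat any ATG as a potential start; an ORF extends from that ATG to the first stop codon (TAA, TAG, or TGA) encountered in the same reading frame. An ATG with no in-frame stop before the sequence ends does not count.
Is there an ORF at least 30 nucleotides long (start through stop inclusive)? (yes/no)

no

Frame 1: TTA CGG ATT ACA AGC CCC ATC TAC CCA TGA TCG CTA GGA GCC CAC GCT AAG CAT TGA — no ATG→stop ORF.
Frame 2: TAC GGA TTA CAA GCC CCA TCT ACC CAT GAT CGC TAG GAG CCC ACG CTA AGC ATT GAC — no ATG→stop ORF.
Frame 3: ACG GAT TAC AAG CCC CAT CTA CCC ATG ATC GCT AGG AGC CCA CGC TAA GCA TTG — ATG at 27, stop TAA at 48 → 24 nt.
Largest ORF found is 24 nucleotides < 30, so no.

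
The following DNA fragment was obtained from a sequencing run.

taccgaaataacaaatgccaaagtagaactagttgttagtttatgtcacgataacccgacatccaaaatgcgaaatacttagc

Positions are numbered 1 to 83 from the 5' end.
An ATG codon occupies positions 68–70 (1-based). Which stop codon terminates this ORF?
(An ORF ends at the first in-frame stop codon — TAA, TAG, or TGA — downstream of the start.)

TAG

Codons from position 68: ATG (68–70), CGA (71–73), AAT (74–76), ACT (77–79), TAG (80–82).
The first in-frame stop codon is TAG.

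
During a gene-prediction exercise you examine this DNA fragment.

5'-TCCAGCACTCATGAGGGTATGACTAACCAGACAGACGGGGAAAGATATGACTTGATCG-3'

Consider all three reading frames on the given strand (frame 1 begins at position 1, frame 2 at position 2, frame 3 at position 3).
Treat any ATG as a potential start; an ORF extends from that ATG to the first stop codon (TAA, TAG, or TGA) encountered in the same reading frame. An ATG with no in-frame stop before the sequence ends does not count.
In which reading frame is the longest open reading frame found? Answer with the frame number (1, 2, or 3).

2

Frame 1: TCC AGC ACT CAT GAG GGT ATG ACT AAC CAG ACA GAC GGG GAA AGA TAT GAC TTG ATC — no ATG→stop ORF.
Frame 2: CCA GCA CTC ATG AGG GTA TGA CTA ACC AGA CAG ACG GGG AAA GAT ATG ACT TGA TCG — ATG at 11, stop TGA at 20 → 12 nt; ATG at 47, stop TGA at 53 → 9 nt.
Frame 3: CAG CAC TCA TGA GGG TAT GAC TAA CCA GAC AGA CGG GGA AAG ATA TGA CTT GAT — no ATG→stop ORF.
Longest ORF is 12 nt in frame 2 (positions 11–22).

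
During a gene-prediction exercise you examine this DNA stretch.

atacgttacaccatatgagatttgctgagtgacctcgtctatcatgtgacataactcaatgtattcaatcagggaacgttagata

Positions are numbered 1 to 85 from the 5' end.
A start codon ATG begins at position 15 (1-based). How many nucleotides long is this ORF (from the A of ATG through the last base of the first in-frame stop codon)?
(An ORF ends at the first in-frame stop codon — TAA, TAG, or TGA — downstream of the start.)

18

Codons from position 15: ATG (15–17), AGA (18–20), TTT (21–23), GCT (24–26), GAG (27–29), TGA (30–32).
TGA is the first in-frame stop; ORF spans 15–32, 18 nucleotides.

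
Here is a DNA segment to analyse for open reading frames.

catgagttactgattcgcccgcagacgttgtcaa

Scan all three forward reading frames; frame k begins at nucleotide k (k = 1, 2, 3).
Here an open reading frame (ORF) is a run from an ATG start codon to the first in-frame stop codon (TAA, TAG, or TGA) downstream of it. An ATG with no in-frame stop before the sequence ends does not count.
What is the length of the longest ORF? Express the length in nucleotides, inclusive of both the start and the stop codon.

Frame 1: CAT GAG TTA CTG ATT CGC CCG CAG ACG TTG TCA — no ATG→stop ORF.
Frame 2: ATG AGT TAC TGA TTC GCC CGC AGA CGT TGT CAA — ATG at 2, stop TGA at 11 → 12 nt.
Frame 3: TGA GTT ACT GAT TCG CCC GCA GAC GTT GTC — no ATG→stop ORF.
Longest: frame 2, positions 2–13, 12 nt = 4 codons = 3 aa. → 12 nucleotides.

12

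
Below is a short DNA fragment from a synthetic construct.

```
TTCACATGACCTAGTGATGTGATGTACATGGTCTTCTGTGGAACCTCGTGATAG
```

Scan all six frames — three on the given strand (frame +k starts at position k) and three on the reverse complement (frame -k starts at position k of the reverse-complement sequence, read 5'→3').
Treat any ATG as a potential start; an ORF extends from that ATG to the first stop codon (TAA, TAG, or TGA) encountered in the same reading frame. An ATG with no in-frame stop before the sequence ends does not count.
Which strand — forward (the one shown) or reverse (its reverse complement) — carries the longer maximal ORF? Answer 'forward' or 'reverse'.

Reverse complement (5'→3'): CTATCACGAGGTTCCACAGAAGACCATGTACATCACATCACTAGGTCATGTGAA
Frame +1: TTC ACA TGA CCT AGT GAT GTG ATG TAC ATG GTC TTC TGT GGA ACC TCG TGA TAG — ATG at 22, stop TGA at 49 → 30 nt; ATG at 28, stop TGA at 49 → 24 nt.
Frame +2: TCA CAT GAC CTA GTG ATG TGA TGT ACA TGG TCT TCT GTG GAA CCT CGT GAT — ATG at 17, stop TGA at 20 → 6 nt.
Frame +3: CAC ATG ACC TAG TGA TGT GAT GTA CAT GGT CTT CTG TGG AAC CTC GTG ATA — ATG at 6, stop TAG at 12 → 9 nt.
Frame -1: CTA TCA CGA GGT TCC ACA GAA GAC CAT GTA CAT CAC ATC ACT AGG TCA TGT GAA — no ATG→stop ORF.
Frame -2: TAT CAC GAG GTT CCA CAG AAG ACC ATG TAC ATC ACA TCA CTA GGT CAT GTG — no ATG→stop ORF.
Frame -3: ATC ACG AGG TTC CAC AGA AGA CCA TGT ACA TCA CAT CAC TAG GTC ATG TGA — ATG at 48, stop TGA at 51 → 6 nt.
Forward-strand max 30 nt; reverse-strand max 6 nt. The forward strand has the longer ORF.

forward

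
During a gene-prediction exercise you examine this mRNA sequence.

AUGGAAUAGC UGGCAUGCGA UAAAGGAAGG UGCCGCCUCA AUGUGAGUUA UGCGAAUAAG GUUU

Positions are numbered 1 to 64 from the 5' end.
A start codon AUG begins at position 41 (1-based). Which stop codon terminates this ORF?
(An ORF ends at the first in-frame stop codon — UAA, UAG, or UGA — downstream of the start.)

Codons from position 41: AUG (41–43), UGA (44–46).
The first in-frame stop codon is UGA.

UGA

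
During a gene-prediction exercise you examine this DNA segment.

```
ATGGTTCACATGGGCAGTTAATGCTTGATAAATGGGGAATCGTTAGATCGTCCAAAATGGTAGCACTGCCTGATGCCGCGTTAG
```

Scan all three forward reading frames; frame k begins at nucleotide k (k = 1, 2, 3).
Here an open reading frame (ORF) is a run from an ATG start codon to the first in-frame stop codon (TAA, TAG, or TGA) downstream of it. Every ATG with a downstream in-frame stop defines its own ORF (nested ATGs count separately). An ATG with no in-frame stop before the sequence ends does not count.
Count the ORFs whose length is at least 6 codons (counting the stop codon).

1

Frame 1: ATG GTT CAC ATG GGC AGT TAA TGC TTG ATA AAT GGG GAA TCG TTA GAT CGT CCA AAA TGG TAG CAC TGC CTG ATG CCG CGT TAG — ATG at 1, stop TAA at 19 → 21 nt; ATG at 10, stop TAA at 19 → 12 nt; ATG at 73, stop TAG at 82 → 12 nt.
Frame 2: TGG TTC ACA TGG GCA GTT AAT GCT TGA TAA ATG GGG AAT CGT TAG ATC GTC CAA AAT GGT AGC ACT GCC TGA TGC CGC GTT — ATG at 32, stop TAG at 44 → 15 nt.
Frame 3: GGT TCA CAT GGG CAG TTA ATG CTT GAT AAA TGG GGA ATC GTT AGA TCG TCC AAA ATG GTA GCA CTG CCT GAT GCC GCG TTA — no ATG→stop ORF.
ORFs ≥ 6 codons: frame 1 1–21 (7 codons). Count = 1.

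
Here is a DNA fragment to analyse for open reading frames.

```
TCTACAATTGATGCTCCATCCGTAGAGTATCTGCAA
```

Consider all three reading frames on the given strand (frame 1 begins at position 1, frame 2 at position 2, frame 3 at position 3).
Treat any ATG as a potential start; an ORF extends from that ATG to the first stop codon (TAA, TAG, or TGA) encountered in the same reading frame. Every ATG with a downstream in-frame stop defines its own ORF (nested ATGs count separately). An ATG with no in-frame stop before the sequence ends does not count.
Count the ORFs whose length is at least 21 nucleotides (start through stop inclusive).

Frame 1: TCT ACA ATT GAT GCT CCA TCC GTA GAG TAT CTG CAA — no ATG→stop ORF.
Frame 2: CTA CAA TTG ATG CTC CAT CCG TAG AGT ATC TGC — ATG at 11, stop TAG at 23 → 15 nt.
Frame 3: TAC AAT TGA TGC TCC ATC CGT AGA GTA TCT GCA — no ATG→stop ORF.
No ORF reaches 21 nucleotides. Count = 0.

0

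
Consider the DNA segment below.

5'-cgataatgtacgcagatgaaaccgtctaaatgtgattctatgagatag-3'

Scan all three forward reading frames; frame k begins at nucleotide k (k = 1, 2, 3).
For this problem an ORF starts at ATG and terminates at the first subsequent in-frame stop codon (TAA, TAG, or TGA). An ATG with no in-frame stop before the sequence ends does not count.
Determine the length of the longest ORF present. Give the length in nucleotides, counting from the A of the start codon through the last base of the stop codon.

33

Frame 1: CGA TAA TGT ACG CAG ATG AAA CCG TCT AAA TGT GAT TCT ATG AGA TAG — ATG at 16, stop TAG at 46 → 33 nt; ATG at 40, stop TAG at 46 → 9 nt.
Frame 2: GAT AAT GTA CGC AGA TGA AAC CGT CTA AAT GTG ATT CTA TGA GAT — no ATG→stop ORF.
Frame 3: ATA ATG TAC GCA GAT GAA ACC GTC TAA ATG TGA TTC TAT GAG ATA — ATG at 6, stop TAA at 27 → 24 nt; ATG at 30, stop TGA at 33 → 6 nt.
Longest: frame 1, positions 16–48, 33 nt = 11 codons = 10 aa. → 33 nucleotides.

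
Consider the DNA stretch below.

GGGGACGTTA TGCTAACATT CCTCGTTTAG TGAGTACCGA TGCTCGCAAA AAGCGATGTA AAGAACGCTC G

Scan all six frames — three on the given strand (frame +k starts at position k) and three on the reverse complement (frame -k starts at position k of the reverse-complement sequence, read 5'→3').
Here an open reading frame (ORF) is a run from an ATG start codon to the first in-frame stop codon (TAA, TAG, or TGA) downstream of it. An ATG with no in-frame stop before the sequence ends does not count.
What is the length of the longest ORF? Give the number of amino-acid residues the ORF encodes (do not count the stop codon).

Reverse complement (5'→3'): CGAGCGTTCTTTACATCGCTTTTTGCGAGCATCGGTACTCACTAAACGAGGAATGTTAGCATAACGTCCCC
Frame +1: GGG GAC GTT ATG CTA ACA TTC CTC GTT TAG TGA GTA CCG ATG CTC GCA AAA AGC GAT GTA AAG AAC GCT — ATG at 10, stop TAG at 28 → 21 nt.
Frame +2: GGG ACG TTA TGC TAA CAT TCC TCG TTT AGT GAG TAC CGA TGC TCG CAA AAA GCG ATG TAA AGA ACG CTC — ATG at 56, stop TAA at 59 → 6 nt.
Frame +3: GGA CGT TAT GCT AAC ATT CCT CGT TTA GTG AGT ACC GAT GCT CGC AAA AAG CGA TGT AAA GAA CGC TCG — no ATG→stop ORF.
Frame -1: CGA GCG TTC TTT ACA TCG CTT TTT GCG AGC ATC GGT ACT CAC TAA ACG AGG AAT GTT AGC ATA ACG TCC — no ATG→stop ORF.
Frame -2: GAG CGT TCT TTA CAT CGC TTT TTG CGA GCA TCG GTA CTC ACT AAA CGA GGA ATG TTA GCA TAA CGT CCC — ATG at 53, stop TAA at 62 → 12 nt.
Frame -3: AGC GTT CTT TAC ATC GCT TTT TGC GAG CAT CGG TAC TCA CTA AAC GAG GAA TGT TAG CAT AAC GTC CCC — no ATG→stop ORF.
Longest: frame +1, positions 10–30, 21 nt = 7 codons = 6 aa. → 6 amino acids.

6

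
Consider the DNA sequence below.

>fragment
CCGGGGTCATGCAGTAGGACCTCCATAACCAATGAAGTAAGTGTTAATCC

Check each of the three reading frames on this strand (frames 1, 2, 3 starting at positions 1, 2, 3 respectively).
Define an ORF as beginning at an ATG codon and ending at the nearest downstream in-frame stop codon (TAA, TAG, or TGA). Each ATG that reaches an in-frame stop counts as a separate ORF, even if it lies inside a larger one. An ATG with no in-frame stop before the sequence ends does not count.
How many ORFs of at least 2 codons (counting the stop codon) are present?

Frame 1: CCG GGG TCA TGC AGT AGG ACC TCC ATA ACC AAT GAA GTA AGT GTT AAT — no ATG→stop ORF.
Frame 2: CGG GGT CAT GCA GTA GGA CCT CCA TAA CCA ATG AAG TAA GTG TTA ATC — ATG at 32, stop TAA at 38 → 9 nt.
Frame 3: GGG GTC ATG CAG TAG GAC CTC CAT AAC CAA TGA AGT AAG TGT TAA TCC — ATG at 9, stop TAG at 15 → 9 nt.
ORFs ≥ 2 codons: frame 2 32–40 (3 codons), frame 3 9–17 (3 codons). Count = 2.

2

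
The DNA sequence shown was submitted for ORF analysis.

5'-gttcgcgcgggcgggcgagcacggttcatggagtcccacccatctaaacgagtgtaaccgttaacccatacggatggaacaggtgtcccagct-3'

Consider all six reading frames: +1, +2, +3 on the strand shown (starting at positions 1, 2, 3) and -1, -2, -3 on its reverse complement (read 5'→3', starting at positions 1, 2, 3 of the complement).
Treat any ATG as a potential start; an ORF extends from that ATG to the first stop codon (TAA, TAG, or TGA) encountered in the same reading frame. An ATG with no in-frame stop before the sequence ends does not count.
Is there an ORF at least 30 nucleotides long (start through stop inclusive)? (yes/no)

yes

Reverse complement (5'→3'): AGCTGGGACACCTGTTCCATCCGTATGGGTTAACGGTTACACTCGTTTAGATGGGTGGGACTCCATGAACCGTGCTCGCCCGCCCGCGCGAAC
Frame +1: GTT CGC GCG GGC GGG CGA GCA CGG TTC ATG GAG TCC CAC CCA TCT AAA CGA GTG TAA CCG TTA ACC CAT ACG GAT GGA ACA GGT GTC CCA GCT — ATG at 28, stop TAA at 55 → 30 nt.
Frame +2: TTC GCG CGG GCG GGC GAG CAC GGT TCA TGG AGT CCC ACC CAT CTA AAC GAG TGT AAC CGT TAA CCC ATA CGG ATG GAA CAG GTG TCC CAG — no ATG→stop ORF.
Frame +3: TCG CGC GGG CGG GCG AGC ACG GTT CAT GGA GTC CCA CCC ATC TAA ACG AGT GTA ACC GTT AAC CCA TAC GGA TGG AAC AGG TGT CCC AGC — no ATG→stop ORF.
Frame -1: AGC TGG GAC ACC TGT TCC ATC CGT ATG GGT TAA CGG TTA CAC TCG TTT AGA TGG GTG GGA CTC CAT GAA CCG TGC TCG CCC GCC CGC GCG AAC — ATG at 25, stop TAA at 31 → 9 nt.
Frame -2: GCT GGG ACA CCT GTT CCA TCC GTA TGG GTT AAC GGT TAC ACT CGT TTA GAT GGG TGG GAC TCC ATG AAC CGT GCT CGC CCG CCC GCG CGA — no ATG→stop ORF.
Frame -3: CTG GGA CAC CTG TTC CAT CCG TAT GGG TTA ACG GTT ACA CTC GTT TAG ATG GGT GGG ACT CCA TGA ACC GTG CTC GCC CGC CCG CGC GAA — ATG at 51, stop TGA at 66 → 18 nt.
Frame +1 has an ORF of 30 nucleotides (positions 28–57) ≥ 30, so yes.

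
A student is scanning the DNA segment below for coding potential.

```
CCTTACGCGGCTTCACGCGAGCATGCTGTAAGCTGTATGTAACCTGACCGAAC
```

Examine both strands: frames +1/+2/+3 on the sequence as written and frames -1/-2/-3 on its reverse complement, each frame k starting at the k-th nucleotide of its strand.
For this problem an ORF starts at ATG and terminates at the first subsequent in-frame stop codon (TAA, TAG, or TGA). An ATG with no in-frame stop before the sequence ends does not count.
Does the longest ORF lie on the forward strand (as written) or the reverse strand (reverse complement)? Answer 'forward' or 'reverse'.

Reverse complement (5'→3'): GTTCGGTCAGGTTACATACAGCTTACAGCATGCTCGCGTGAAGCCGCGTAAGG
Frame +1: CCT TAC GCG GCT TCA CGC GAG CAT GCT GTA AGC TGT ATG TAA CCT GAC CGA — ATG at 37, stop TAA at 40 → 6 nt.
Frame +2: CTT ACG CGG CTT CAC GCG AGC ATG CTG TAA GCT GTA TGT AAC CTG ACC GAA — ATG at 23, stop TAA at 29 → 9 nt.
Frame +3: TTA CGC GGC TTC ACG CGA GCA TGC TGT AAG CTG TAT GTA ACC TGA CCG AAC — no ATG→stop ORF.
Frame -1: GTT CGG TCA GGT TAC ATA CAG CTT ACA GCA TGC TCG CGT GAA GCC GCG TAA — no ATG→stop ORF.
Frame -2: TTC GGT CAG GTT ACA TAC AGC TTA CAG CAT GCT CGC GTG AAG CCG CGT AAG — no ATG→stop ORF.
Frame -3: TCG GTC AGG TTA CAT ACA GCT TAC AGC ATG CTC GCG TGA AGC CGC GTA AGG — ATG at 30, stop TGA at 39 → 12 nt.
Forward-strand max 9 nt; reverse-strand max 12 nt. The reverse strand has the longer ORF.

reverse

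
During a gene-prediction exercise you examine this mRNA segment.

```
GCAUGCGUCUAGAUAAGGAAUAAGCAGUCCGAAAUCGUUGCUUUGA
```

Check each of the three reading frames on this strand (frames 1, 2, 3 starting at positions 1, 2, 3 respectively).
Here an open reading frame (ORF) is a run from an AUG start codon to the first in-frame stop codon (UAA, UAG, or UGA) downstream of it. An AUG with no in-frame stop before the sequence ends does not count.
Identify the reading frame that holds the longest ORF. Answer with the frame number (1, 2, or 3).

Frame 1: GCA UGC GUC UAG AUA AGG AAU AAG CAG UCC GAA AUC GUU GCU UUG — no AUG→stop ORF.
Frame 2: CAU GCG UCU AGA UAA GGA AUA AGC AGU CCG AAA UCG UUG CUU UGA — no AUG→stop ORF.
Frame 3: AUG CGU CUA GAU AAG GAA UAA GCA GUC CGA AAU CGU UGC UUU — AUG at 3, stop UAA at 21 → 21 nt.
Longest ORF is 21 nt in frame 3 (positions 3–23).

3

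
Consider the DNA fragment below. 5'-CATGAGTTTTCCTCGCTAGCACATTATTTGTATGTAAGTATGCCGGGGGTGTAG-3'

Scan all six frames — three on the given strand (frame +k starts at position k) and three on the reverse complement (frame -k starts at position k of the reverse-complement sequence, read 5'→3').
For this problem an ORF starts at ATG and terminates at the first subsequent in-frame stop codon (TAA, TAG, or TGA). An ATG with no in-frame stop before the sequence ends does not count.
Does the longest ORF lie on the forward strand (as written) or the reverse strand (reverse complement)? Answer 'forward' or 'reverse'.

Reverse complement (5'→3'): CTACACCCCCGGCATACTTACATACAAATAATGTGCTAGCGAGGAAAACTCATG
Frame +1: CAT GAG TTT TCC TCG CTA GCA CAT TAT TTG TAT GTA AGT ATG CCG GGG GTG TAG — ATG at 40, stop TAG at 52 → 15 nt.
Frame +2: ATG AGT TTT CCT CGC TAG CAC ATT ATT TGT ATG TAA GTA TGC CGG GGG TGT — ATG at 2, stop TAG at 17 → 18 nt; ATG at 32, stop TAA at 35 → 6 nt.
Frame +3: TGA GTT TTC CTC GCT AGC ACA TTA TTT GTA TGT AAG TAT GCC GGG GGT GTA — no ATG→stop ORF.
Frame -1: CTA CAC CCC CGG CAT ACT TAC ATA CAA ATA ATG TGC TAG CGA GGA AAA CTC ATG — ATG at 31, stop TAG at 37 → 9 nt.
Frame -2: TAC ACC CCC GGC ATA CTT ACA TAC AAA TAA TGT GCT AGC GAG GAA AAC TCA — no ATG→stop ORF.
Frame -3: ACA CCC CCG GCA TAC TTA CAT ACA AAT AAT GTG CTA GCG AGG AAA ACT CAT — no ATG→stop ORF.
Forward-strand max 18 nt; reverse-strand max 9 nt. The forward strand has the longer ORF.

forward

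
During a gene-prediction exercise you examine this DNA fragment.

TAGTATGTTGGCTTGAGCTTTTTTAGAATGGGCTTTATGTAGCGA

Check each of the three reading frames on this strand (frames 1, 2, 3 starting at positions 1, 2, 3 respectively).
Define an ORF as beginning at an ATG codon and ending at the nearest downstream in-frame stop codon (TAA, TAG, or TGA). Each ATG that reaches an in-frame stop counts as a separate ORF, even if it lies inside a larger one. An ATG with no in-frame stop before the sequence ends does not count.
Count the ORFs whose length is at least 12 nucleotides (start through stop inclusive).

Frame 1: TAG TAT GTT GGC TTG AGC TTT TTT AGA ATG GGC TTT ATG TAG CGA — ATG at 28, stop TAG at 40 → 15 nt; ATG at 37, stop TAG at 40 → 6 nt.
Frame 2: AGT ATG TTG GCT TGA GCT TTT TTA GAA TGG GCT TTA TGT AGC — ATG at 5, stop TGA at 14 → 12 nt.
Frame 3: GTA TGT TGG CTT GAG CTT TTT TAG AAT GGG CTT TAT GTA GCG — no ATG→stop ORF.
ORFs ≥ 12 nucleotides: frame 1 28–42 (15 nucleotides), frame 2 5–16 (12 nucleotides). Count = 2.

2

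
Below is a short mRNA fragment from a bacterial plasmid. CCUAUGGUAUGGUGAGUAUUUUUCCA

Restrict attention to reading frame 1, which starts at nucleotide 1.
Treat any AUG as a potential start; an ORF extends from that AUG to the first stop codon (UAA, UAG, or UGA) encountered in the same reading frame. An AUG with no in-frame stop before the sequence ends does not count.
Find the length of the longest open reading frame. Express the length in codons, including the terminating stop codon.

4

Frame 1: CCU AUG GUA UGG UGA GUA UUU UUC — AUG at 4, stop UGA at 13 → 12 nt.
Longest: frame 1, positions 4–15, 12 nt = 4 codons = 3 aa. → 4 codons.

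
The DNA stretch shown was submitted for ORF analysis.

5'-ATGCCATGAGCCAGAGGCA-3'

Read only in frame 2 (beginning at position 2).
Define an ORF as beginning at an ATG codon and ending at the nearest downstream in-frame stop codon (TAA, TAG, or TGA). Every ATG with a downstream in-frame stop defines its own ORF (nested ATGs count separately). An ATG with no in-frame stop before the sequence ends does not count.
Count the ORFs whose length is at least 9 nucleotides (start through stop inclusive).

Frame 2: TGC CAT GAG CCA GAG GCA — no ATG→stop ORF.
No ORF reaches 9 nucleotides. Count = 0.

0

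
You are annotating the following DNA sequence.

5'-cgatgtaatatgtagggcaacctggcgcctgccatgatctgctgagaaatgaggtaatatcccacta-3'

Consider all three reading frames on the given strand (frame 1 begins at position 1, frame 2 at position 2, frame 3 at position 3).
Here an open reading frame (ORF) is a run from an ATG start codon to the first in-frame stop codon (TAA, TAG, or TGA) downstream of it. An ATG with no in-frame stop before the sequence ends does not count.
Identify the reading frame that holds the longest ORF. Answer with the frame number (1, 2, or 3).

Frame 1: CGA TGT AAT ATG TAG GGC AAC CTG GCG CCT GCC ATG ATC TGC TGA GAA ATG AGG TAA TAT CCC ACT — ATG at 10, stop TAG at 13 → 6 nt; ATG at 34, stop TGA at 43 → 12 nt; ATG at 49, stop TAA at 55 → 9 nt.
Frame 2: GAT GTA ATA TGT AGG GCA ACC TGG CGC CTG CCA TGA TCT GCT GAG AAA TGA GGT AAT ATC CCA CTA — no ATG→stop ORF.
Frame 3: ATG TAA TAT GTA GGG CAA CCT GGC GCC TGC CAT GAT CTG CTG AGA AAT GAG GTA ATA TCC CAC — ATG at 3, stop TAA at 6 → 6 nt.
Longest ORF is 12 nt in frame 1 (positions 34–45).

1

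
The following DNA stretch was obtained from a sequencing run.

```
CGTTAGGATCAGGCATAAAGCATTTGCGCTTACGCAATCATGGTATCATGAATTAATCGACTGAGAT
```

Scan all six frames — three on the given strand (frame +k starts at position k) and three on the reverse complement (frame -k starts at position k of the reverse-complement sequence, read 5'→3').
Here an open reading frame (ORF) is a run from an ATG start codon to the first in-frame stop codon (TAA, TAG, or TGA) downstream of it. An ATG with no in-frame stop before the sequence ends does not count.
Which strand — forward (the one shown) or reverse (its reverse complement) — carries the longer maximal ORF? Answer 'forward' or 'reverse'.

Reverse complement (5'→3'): ATCTCAGTCGATTAATTCATGATACCATGATTGCGTAAGCGCAAATGCTTTATGCCTGATCCTAACG
Frame +1: CGT TAG GAT CAG GCA TAA AGC ATT TGC GCT TAC GCA ATC ATG GTA TCA TGA ATT AAT CGA CTG AGA — ATG at 40, stop TGA at 49 → 12 nt.
Frame +2: GTT AGG ATC AGG CAT AAA GCA TTT GCG CTT ACG CAA TCA TGG TAT CAT GAA TTA ATC GAC TGA GAT — no ATG→stop ORF.
Frame +3: TTA GGA TCA GGC ATA AAG CAT TTG CGC TTA CGC AAT CAT GGT ATC ATG AAT TAA TCG ACT GAG — ATG at 48, stop TAA at 54 → 9 nt.
Frame -1: ATC TCA GTC GAT TAA TTC ATG ATA CCA TGA TTG CGT AAG CGC AAA TGC TTT ATG CCT GAT CCT AAC — ATG at 19, stop TGA at 28 → 12 nt.
Frame -2: TCT CAG TCG ATT AAT TCA TGA TAC CAT GAT TGC GTA AGC GCA AAT GCT TTA TGC CTG ATC CTA ACG — no ATG→stop ORF.
Frame -3: CTC AGT CGA TTA ATT CAT GAT ACC ATG ATT GCG TAA GCG CAA ATG CTT TAT GCC TGA TCC TAA — ATG at 27, stop TAA at 36 → 12 nt; ATG at 45, stop TGA at 57 → 15 nt.
Forward-strand max 12 nt; reverse-strand max 15 nt. The reverse strand has the longer ORF.

reverse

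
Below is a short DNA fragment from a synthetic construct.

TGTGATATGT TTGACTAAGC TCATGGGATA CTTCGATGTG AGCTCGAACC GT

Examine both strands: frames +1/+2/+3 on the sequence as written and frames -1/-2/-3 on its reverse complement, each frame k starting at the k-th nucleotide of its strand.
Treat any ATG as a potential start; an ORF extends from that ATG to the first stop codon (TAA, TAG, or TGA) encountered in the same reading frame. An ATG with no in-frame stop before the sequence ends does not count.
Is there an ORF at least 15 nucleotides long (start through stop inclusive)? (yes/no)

no

Reverse complement (5'→3'): ACGGTTCGAGCTCACATCGAAGTATCCCATGAGCTTAGTCAAACATATCACA
Frame +1: TGT GAT ATG TTT GAC TAA GCT CAT GGG ATA CTT CGA TGT GAG CTC GAA CCG — ATG at 7, stop TAA at 16 → 12 nt.
Frame +2: GTG ATA TGT TTG ACT AAG CTC ATG GGA TAC TTC GAT GTG AGC TCG AAC CGT — no ATG→stop ORF.
Frame +3: TGA TAT GTT TGA CTA AGC TCA TGG GAT ACT TCG ATG TGA GCT CGA ACC — ATG at 36, stop TGA at 39 → 6 nt.
Frame -1: ACG GTT CGA GCT CAC ATC GAA GTA TCC CAT GAG CTT AGT CAA ACA TAT CAC — no ATG→stop ORF.
Frame -2: CGG TTC GAG CTC ACA TCG AAG TAT CCC ATG AGC TTA GTC AAA CAT ATC ACA — no ATG→stop ORF.
Frame -3: GGT TCG AGC TCA CAT CGA AGT ATC CCA TGA GCT TAG TCA AAC ATA TCA — no ATG→stop ORF.
Largest ORF found is 12 nucleotides < 15, so no.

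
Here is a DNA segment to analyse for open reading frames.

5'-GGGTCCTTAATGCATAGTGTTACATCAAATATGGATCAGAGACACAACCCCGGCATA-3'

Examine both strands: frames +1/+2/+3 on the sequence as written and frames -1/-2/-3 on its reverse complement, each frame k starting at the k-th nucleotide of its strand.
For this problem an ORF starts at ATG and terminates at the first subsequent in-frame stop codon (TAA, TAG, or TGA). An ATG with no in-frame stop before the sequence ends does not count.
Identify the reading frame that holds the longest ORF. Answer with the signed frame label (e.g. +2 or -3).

Reverse complement (5'→3'): TATGCCGGGGTTGTGTCTCTGATCCATATTTGATGTAACACTATGCATTAAGGACCC
Frame +1: GGG TCC TTA ATG CAT AGT GTT ACA TCA AAT ATG GAT CAG AGA CAC AAC CCC GGC ATA — no ATG→stop ORF.
Frame +2: GGT CCT TAA TGC ATA GTG TTA CAT CAA ATA TGG ATC AGA GAC ACA ACC CCG GCA — no ATG→stop ORF.
Frame +3: GTC CTT AAT GCA TAG TGT TAC ATC AAA TAT GGA TCA GAG ACA CAA CCC CGG CAT — no ATG→stop ORF.
Frame -1: TAT GCC GGG GTT GTG TCT CTG ATC CAT ATT TGA TGT AAC ACT ATG CAT TAA GGA CCC — ATG at 43, stop TAA at 49 → 9 nt.
Frame -2: ATG CCG GGG TTG TGT CTC TGA TCC ATA TTT GAT GTA ACA CTA TGC ATT AAG GAC — ATG at 2, stop TGA at 20 → 21 nt.
Frame -3: TGC CGG GGT TGT GTC TCT GAT CCA TAT TTG ATG TAA CAC TAT GCA TTA AGG ACC — ATG at 33, stop TAA at 36 → 6 nt.
Longest ORF is 21 nt in frame -2 (positions 2–22).

-2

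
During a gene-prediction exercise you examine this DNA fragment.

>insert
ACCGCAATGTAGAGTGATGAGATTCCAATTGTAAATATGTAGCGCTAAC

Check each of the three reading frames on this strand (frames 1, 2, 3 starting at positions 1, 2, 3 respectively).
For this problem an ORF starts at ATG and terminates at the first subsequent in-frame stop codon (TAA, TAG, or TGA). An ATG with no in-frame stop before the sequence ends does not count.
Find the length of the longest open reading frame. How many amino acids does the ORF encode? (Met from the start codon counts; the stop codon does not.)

Frame 1: ACC GCA ATG TAG AGT GAT GAG ATT CCA ATT GTA AAT ATG TAG CGC TAA — ATG at 7, stop TAG at 10 → 6 nt; ATG at 37, stop TAG at 40 → 6 nt.
Frame 2: CCG CAA TGT AGA GTG ATG AGA TTC CAA TTG TAA ATA TGT AGC GCT AAC — ATG at 17, stop TAA at 32 → 18 nt.
Frame 3: CGC AAT GTA GAG TGA TGA GAT TCC AAT TGT AAA TAT GTA GCG CTA — no ATG→stop ORF.
Longest: frame 2, positions 17–34, 18 nt = 6 codons = 5 aa. → 5 amino acids.

5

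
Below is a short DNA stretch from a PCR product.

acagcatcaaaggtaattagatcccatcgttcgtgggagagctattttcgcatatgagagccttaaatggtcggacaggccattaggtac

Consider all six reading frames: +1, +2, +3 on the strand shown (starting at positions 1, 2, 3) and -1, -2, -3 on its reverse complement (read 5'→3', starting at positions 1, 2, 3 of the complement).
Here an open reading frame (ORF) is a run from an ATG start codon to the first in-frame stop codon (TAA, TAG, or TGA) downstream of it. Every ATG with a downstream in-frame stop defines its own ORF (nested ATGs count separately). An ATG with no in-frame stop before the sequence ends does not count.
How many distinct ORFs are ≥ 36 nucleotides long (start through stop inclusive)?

0

Reverse complement (5'→3'): GTACCTAATGGCCTGTCCGACCATTTAAGGCTCTCATATGCGAAAATAGCTCTCCCACGAACGATGGGATCTAATTACCTTTGATGCTGT
Frame +1: ACA GCA TCA AAG GTA ATT AGA TCC CAT CGT TCG TGG GAG AGC TAT TTT CGC ATA TGA GAG CCT TAA ATG GTC GGA CAG GCC ATT AGG TAC — no ATG→stop ORF.
Frame +2: CAG CAT CAA AGG TAA TTA GAT CCC ATC GTT CGT GGG AGA GCT ATT TTC GCA TAT GAG AGC CTT AAA TGG TCG GAC AGG CCA TTA GGT — no ATG→stop ORF.
Frame +3: AGC ATC AAA GGT AAT TAG ATC CCA TCG TTC GTG GGA GAG CTA TTT TCG CAT ATG AGA GCC TTA AAT GGT CGG ACA GGC CAT TAG GTA — ATG at 54, stop TAG at 84 → 33 nt.
Frame -1: GTA CCT AAT GGC CTG TCC GAC CAT TTA AGG CTC TCA TAT GCG AAA ATA GCT CTC CCA CGA ACG ATG GGA TCT AAT TAC CTT TGA TGC TGT — ATG at 64, stop TGA at 82 → 21 nt.
Frame -2: TAC CTA ATG GCC TGT CCG ACC ATT TAA GGC TCT CAT ATG CGA AAA TAG CTC TCC CAC GAA CGA TGG GAT CTA ATT ACC TTT GAT GCT — ATG at 8, stop TAA at 26 → 21 nt; ATG at 38, stop TAG at 47 → 12 nt.
Frame -3: ACC TAA TGG CCT GTC CGA CCA TTT AAG GCT CTC ATA TGC GAA AAT AGC TCT CCC ACG AAC GAT GGG ATC TAA TTA CCT TTG ATG CTG — no ATG→stop ORF.
No ORF reaches 36 nucleotides. Count = 0.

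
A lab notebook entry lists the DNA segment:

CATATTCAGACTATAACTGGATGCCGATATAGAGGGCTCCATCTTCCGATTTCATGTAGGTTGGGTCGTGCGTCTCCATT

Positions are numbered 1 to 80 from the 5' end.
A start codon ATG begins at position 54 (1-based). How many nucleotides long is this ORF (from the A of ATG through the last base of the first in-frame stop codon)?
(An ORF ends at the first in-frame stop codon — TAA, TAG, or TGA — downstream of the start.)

6

Codons from position 54: ATG (54–56), TAG (57–59).
TAG is the first in-frame stop; ORF spans 54–59, 6 nucleotides.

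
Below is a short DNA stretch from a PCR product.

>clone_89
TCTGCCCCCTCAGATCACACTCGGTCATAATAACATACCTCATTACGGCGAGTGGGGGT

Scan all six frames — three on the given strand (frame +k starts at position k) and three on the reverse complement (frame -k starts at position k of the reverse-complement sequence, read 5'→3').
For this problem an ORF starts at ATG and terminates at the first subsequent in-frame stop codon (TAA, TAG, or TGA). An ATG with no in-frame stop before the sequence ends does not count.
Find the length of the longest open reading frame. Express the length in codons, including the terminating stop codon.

4

Reverse complement (5'→3'): ACCCCCACTCGCCGTAATGAGGTATGTTATTATGACCGAGTGTGATCTGAGGGGGCAGA
Frame +1: TCT GCC CCC TCA GAT CAC ACT CGG TCA TAA TAA CAT ACC TCA TTA CGG CGA GTG GGG — no ATG→stop ORF.
Frame +2: CTG CCC CCT CAG ATC ACA CTC GGT CAT AAT AAC ATA CCT CAT TAC GGC GAG TGG GGG — no ATG→stop ORF.
Frame +3: TGC CCC CTC AGA TCA CAC TCG GTC ATA ATA ACA TAC CTC ATT ACG GCG AGT GGG GGT — no ATG→stop ORF.
Frame -1: ACC CCC ACT CGC CGT AAT GAG GTA TGT TAT TAT GAC CGA GTG TGA TCT GAG GGG GCA — no ATG→stop ORF.
Frame -2: CCC CCA CTC GCC GTA ATG AGG TAT GTT ATT ATG ACC GAG TGT GAT CTG AGG GGG CAG — no ATG→stop ORF.
Frame -3: CCC CAC TCG CCG TAA TGA GGT ATG TTA TTA TGA CCG AGT GTG ATC TGA GGG GGC AGA — ATG at 24, stop TGA at 33 → 12 nt.
Longest: frame -3, positions 24–35, 12 nt = 4 codons = 3 aa. → 4 codons.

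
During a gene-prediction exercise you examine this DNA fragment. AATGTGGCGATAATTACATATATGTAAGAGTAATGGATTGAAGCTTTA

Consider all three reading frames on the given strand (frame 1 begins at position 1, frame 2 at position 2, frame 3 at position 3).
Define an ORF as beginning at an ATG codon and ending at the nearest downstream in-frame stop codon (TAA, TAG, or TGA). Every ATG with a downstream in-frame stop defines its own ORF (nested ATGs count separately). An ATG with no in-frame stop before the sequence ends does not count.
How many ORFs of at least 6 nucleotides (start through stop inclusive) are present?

3

Frame 1: AAT GTG GCG ATA ATT ACA TAT ATG TAA GAG TAA TGG ATT GAA GCT TTA — ATG at 22, stop TAA at 25 → 6 nt.
Frame 2: ATG TGG CGA TAA TTA CAT ATA TGT AAG AGT AAT GGA TTG AAG CTT — ATG at 2, stop TAA at 11 → 12 nt.
Frame 3: TGT GGC GAT AAT TAC ATA TAT GTA AGA GTA ATG GAT TGA AGC TTT — ATG at 33, stop TGA at 39 → 9 nt.
ORFs ≥ 6 nucleotides: frame 1 22–27 (6 nucleotides), frame 2 2–13 (12 nucleotides), frame 3 33–41 (9 nucleotides). Count = 3.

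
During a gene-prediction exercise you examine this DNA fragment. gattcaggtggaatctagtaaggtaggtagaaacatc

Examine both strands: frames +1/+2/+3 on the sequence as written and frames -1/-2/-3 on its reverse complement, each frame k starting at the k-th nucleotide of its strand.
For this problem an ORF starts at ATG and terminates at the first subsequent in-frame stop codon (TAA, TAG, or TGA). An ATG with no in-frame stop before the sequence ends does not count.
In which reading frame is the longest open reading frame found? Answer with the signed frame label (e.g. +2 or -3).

-2

Reverse complement (5'→3'): GATGTTTCTACCTACCTTACTAGATTCCACCTGAATC
Frame +1: GAT TCA GGT GGA ATC TAG TAA GGT AGG TAG AAA CAT — no ATG→stop ORF.
Frame +2: ATT CAG GTG GAA TCT AGT AAG GTA GGT AGA AAC ATC — no ATG→stop ORF.
Frame +3: TTC AGG TGG AAT CTA GTA AGG TAG GTA GAA ACA — no ATG→stop ORF.
Frame -1: GAT GTT TCT ACC TAC CTT ACT AGA TTC CAC CTG AAT — no ATG→stop ORF.
Frame -2: ATG TTT CTA CCT ACC TTA CTA GAT TCC ACC TGA ATC — ATG at 2, stop TGA at 32 → 33 nt.
Frame -3: TGT TTC TAC CTA CCT TAC TAG ATT CCA CCT GAA — no ATG→stop ORF.
Longest ORF is 33 nt in frame -2 (positions 2–34).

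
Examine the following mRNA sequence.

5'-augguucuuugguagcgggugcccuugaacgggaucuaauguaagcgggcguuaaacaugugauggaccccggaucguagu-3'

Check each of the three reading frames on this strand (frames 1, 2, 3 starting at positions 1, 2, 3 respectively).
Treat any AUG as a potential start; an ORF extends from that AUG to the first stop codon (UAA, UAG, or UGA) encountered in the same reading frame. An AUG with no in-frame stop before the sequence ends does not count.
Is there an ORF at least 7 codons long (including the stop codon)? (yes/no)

no

Frame 1: AUG GUU CUU UGG UAG CGG GUG CCC UUG AAC GGG AUC UAA UGU AAG CGG GCG UUA AAC AUG UGA UGG ACC CCG GAU CGU AGU — AUG at 1, stop UAG at 13 → 15 nt; AUG at 58, stop UGA at 61 → 6 nt.
Frame 2: UGG UUC UUU GGU AGC GGG UGC CCU UGA ACG GGA UCU AAU GUA AGC GGG CGU UAA ACA UGU GAU GGA CCC CGG AUC GUA — no AUG→stop ORF.
Frame 3: GGU UCU UUG GUA GCG GGU GCC CUU GAA CGG GAU CUA AUG UAA GCG GGC GUU AAA CAU GUG AUG GAC CCC GGA UCG UAG — AUG at 39, stop UAA at 42 → 6 nt; AUG at 63, stop UAG at 78 → 18 nt.
Largest ORF found is 6 codons < 7, so no.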